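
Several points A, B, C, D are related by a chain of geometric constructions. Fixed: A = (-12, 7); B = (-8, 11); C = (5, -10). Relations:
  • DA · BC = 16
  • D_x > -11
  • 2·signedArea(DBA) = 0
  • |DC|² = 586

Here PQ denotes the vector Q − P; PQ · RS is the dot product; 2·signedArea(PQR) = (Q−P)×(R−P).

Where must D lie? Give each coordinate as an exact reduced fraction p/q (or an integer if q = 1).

1. D_x = -10  [2·signedArea(DBA) = 0 ∩ DA · BC = 16]
2. D_y = 9  [2·signedArea(DBA) = 0 ∩ DA · BC = 16]
   → D = (-10, 9)

D = (-10, 9)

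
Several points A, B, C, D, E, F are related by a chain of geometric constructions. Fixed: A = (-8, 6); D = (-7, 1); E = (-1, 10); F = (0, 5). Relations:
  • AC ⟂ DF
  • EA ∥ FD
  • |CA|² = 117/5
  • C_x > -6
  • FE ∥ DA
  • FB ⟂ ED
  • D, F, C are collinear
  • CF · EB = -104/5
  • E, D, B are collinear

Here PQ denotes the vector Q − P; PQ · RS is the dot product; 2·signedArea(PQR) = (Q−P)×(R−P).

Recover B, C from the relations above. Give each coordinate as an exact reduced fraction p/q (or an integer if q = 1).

B = (-3, 7)
C = (-28/5, 9/5)

1. B_x = -3  [E, D, B are collinear ∩ FB ⟂ ED]
2. B_y = 7  [E, D, B are collinear ∩ FB ⟂ ED]
   → B = (-3, 7)
3. C_x = -28/5  [D, F, C are collinear ∩ AC ⟂ DF]
4. C_y = 9/5  [D, F, C are collinear ∩ AC ⟂ DF]
   → C = (-28/5, 9/5)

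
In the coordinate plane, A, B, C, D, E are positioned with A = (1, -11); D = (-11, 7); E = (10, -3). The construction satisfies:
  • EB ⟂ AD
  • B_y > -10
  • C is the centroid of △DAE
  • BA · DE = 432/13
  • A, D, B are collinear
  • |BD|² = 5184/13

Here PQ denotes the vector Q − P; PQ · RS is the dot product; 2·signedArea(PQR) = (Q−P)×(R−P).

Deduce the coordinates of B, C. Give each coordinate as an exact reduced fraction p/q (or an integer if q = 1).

1. B_x = 1/13  [A, D, B are collinear ∩ EB ⟂ AD]
2. B_y = -125/13  [A, D, B are collinear ∩ EB ⟂ AD]
   → B = (1/13, -125/13)
3. C_x = 0  [C is the centroid of △DAE]
4. C_y = -7/3  [C is the centroid of △DAE]
   → C = (0, -7/3)

B = (1/13, -125/13)
C = (0, -7/3)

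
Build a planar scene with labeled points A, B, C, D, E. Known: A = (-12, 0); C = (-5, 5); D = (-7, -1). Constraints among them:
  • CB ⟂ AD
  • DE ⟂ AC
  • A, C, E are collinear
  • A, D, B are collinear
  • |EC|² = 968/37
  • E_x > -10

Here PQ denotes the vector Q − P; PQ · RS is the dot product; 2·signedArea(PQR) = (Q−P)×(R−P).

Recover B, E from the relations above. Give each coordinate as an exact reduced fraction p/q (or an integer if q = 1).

1. B_x = -81/13  [A, D, B are collinear ∩ CB ⟂ AD]
2. B_y = -15/13  [A, D, B are collinear ∩ CB ⟂ AD]
   → B = (-81/13, -15/13)
3. E_x = -339/37  [A, C, E are collinear ∩ DE ⟂ AC]
4. E_y = 75/37  [A, C, E are collinear ∩ DE ⟂ AC]
   → E = (-339/37, 75/37)

B = (-81/13, -15/13)
E = (-339/37, 75/37)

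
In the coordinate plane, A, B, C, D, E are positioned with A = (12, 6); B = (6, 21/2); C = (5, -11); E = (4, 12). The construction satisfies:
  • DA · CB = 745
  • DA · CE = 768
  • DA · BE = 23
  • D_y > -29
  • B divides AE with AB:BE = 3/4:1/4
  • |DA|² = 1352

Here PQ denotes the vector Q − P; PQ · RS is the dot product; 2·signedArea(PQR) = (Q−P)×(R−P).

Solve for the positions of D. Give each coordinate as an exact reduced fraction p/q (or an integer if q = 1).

1. D_x = -2  [DA · CE = 768 ∩ DA · BE = 23]
2. D_y = -28  [DA · CE = 768 ∩ DA · BE = 23]
   → D = (-2, -28)

D = (-2, -28)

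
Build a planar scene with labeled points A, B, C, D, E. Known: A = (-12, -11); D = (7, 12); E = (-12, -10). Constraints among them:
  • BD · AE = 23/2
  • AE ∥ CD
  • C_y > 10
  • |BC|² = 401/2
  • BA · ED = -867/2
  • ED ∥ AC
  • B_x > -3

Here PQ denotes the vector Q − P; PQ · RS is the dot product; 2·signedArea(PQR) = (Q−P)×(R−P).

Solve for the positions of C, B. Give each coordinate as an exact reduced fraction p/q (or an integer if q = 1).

1. C_x = 7  [AE ∥ CD ∩ ED ∥ AC]
2. C_y = 11  [AE ∥ CD ∩ ED ∥ AC]
   → C = (7, 11)
3. B_x = -5/2  [BD · AE = 23/2 ∩ BA · ED = -867/2]
4. B_y = 1/2  [BD · AE = 23/2 ∩ BA · ED = -867/2]
   → B = (-5/2, 1/2)

B = (-5/2, 1/2)
C = (7, 11)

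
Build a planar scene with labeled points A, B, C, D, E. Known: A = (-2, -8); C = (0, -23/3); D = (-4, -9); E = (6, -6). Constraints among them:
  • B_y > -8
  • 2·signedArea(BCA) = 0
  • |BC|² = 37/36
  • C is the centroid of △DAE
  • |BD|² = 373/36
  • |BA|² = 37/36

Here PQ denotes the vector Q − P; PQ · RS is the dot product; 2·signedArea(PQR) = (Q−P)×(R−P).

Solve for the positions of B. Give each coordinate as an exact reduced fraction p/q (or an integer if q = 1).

B = (-1, -47/6)

1. B_x = -1  [line 1/3·x + -2·y + -46/3 = 0 ∩ |BD|² = 373/36]
2. B_y = -47/6  [line 1/3·x + -2·y + -46/3 = 0 ∩ |BD|² = 373/36]
   → B = (-1, -47/6)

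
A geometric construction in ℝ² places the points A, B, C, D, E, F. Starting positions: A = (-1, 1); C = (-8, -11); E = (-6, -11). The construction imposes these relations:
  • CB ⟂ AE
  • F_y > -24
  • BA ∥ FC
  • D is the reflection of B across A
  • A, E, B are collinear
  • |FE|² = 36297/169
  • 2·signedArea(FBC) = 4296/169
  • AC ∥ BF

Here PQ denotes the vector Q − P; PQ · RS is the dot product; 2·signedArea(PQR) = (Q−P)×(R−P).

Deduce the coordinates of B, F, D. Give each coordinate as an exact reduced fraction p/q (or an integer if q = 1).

B = (-1064/169, -1979/169)
D = (726/169, 2317/169)
F = (-2247/169, -4007/169)

1. B_x = -1064/169  [A, E, B are collinear ∩ CB ⟂ AE]
2. B_y = -1979/169  [A, E, B are collinear ∩ CB ⟂ AE]
   → B = (-1064/169, -1979/169)
3. F_x = -2247/169  [BA ∥ FC ∩ AC ∥ BF]
4. F_y = -4007/169  [BA ∥ FC ∩ AC ∥ BF]
   → F = (-2247/169, -4007/169)
5. D_x = 726/169  [D is the reflection of B across A]
6. D_y = 2317/169  [D is the reflection of B across A]
   → D = (726/169, 2317/169)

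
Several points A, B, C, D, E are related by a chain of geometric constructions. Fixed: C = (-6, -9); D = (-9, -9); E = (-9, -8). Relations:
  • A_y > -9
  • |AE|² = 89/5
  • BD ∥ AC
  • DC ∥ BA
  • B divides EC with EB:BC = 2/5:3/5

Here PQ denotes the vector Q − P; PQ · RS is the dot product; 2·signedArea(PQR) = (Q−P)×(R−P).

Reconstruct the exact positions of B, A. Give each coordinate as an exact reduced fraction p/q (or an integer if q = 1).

A = (-24/5, -42/5)
B = (-39/5, -42/5)

1. B_x = -39/5  [B divides EC with EB:BC = 2/5:3/5]
2. B_y = -42/5  [B divides EC with EB:BC = 2/5:3/5]
   → B = (-39/5, -42/5)
3. A_x = -24/5  [BD ∥ AC ∩ DC ∥ BA]
4. A_y = -42/5  [BD ∥ AC ∩ DC ∥ BA]
   → A = (-24/5, -42/5)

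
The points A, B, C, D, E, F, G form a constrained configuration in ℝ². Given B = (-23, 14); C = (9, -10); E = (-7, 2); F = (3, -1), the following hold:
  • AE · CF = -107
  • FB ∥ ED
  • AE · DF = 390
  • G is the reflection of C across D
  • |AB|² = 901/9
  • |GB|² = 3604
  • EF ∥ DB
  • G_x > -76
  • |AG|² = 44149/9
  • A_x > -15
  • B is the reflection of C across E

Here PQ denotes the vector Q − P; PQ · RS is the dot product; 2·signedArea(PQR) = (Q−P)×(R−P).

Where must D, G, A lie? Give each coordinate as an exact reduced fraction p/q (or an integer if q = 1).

A = (-43/3, 9)
D = (-33, 17)
G = (-75, 44)

1. D_x = -33  [EF ∥ DB ∩ FB ∥ ED]
2. D_y = 17  [EF ∥ DB ∩ FB ∥ ED]
   → D = (-33, 17)
3. G_x = -75  [G is the reflection of C across D]
4. G_y = 44  [G is the reflection of C across D]
   → G = (-75, 44)
5. A_x = -43/3  [AE · DF = 390 ∩ AE · CF = -107]
6. A_y = 9  [AE · DF = 390 ∩ AE · CF = -107]
   → A = (-43/3, 9)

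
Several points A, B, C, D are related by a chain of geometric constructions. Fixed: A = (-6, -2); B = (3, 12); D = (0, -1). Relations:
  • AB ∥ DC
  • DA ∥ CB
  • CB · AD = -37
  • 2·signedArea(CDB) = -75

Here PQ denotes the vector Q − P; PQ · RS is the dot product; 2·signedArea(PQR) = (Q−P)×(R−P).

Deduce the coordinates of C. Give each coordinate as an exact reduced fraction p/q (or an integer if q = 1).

C = (9, 13)

1. C_x = 9  [DA ∥ CB ∩ AB ∥ DC]
2. C_y = 13  [DA ∥ CB ∩ AB ∥ DC]
   → C = (9, 13)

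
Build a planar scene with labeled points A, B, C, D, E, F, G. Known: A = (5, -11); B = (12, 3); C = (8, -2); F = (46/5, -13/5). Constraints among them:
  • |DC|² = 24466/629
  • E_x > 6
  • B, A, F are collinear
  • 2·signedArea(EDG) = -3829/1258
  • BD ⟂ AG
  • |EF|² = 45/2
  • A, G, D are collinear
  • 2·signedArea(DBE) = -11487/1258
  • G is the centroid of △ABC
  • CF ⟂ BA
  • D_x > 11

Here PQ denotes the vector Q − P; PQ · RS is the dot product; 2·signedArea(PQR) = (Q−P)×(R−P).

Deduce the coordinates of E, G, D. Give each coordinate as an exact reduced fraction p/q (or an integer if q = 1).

D = (7065/629, 2097/629)
E = (13/2, -13/2)
G = (25/3, -10/3)

1. G_x = 25/3  [G is the centroid of △ABC]
2. G_y = -10/3  [G is the centroid of △ABC]
   → G = (25/3, -10/3)
3. D_x = 7065/629  [A, G, D are collinear ∩ BD ⟂ AG]
4. D_y = 2097/629  [A, G, D are collinear ∩ BD ⟂ AG]
   → D = (7065/629, 2097/629)
5. E_x = 13/2  [2·signedArea(EDG) = -3829/1258 ∩ 2·signedArea(DBE) = -11487/1258]
6. E_y = -13/2  [2·signedArea(EDG) = -3829/1258 ∩ 2·signedArea(DBE) = -11487/1258]
   → E = (13/2, -13/2)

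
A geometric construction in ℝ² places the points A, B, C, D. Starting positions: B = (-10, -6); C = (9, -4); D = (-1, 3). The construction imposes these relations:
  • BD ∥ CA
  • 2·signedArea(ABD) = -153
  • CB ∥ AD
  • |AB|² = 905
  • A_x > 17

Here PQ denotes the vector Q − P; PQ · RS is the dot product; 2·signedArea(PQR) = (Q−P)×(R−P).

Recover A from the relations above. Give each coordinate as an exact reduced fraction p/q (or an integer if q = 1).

A = (18, 5)

1. A_x = 18  [CB ∥ AD ∩ BD ∥ CA]
2. A_y = 5  [CB ∥ AD ∩ BD ∥ CA]
   → A = (18, 5)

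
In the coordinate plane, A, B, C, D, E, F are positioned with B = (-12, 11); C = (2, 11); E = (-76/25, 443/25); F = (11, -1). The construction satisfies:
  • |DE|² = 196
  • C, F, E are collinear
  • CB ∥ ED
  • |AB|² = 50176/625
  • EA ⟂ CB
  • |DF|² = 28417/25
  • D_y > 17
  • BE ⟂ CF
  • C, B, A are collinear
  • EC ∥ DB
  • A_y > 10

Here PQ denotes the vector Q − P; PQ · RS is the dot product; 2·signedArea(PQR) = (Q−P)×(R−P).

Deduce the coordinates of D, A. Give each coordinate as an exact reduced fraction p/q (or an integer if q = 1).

1. D_x = -426/25  [EC ∥ DB ∩ CB ∥ ED]
2. D_y = 443/25  [EC ∥ DB ∩ CB ∥ ED]
   → D = (-426/25, 443/25)
3. A_x = -76/25  [C, B, A are collinear ∩ EA ⟂ CB]
4. A_y = 11  [C, B, A are collinear ∩ EA ⟂ CB]
   → A = (-76/25, 11)

A = (-76/25, 11)
D = (-426/25, 443/25)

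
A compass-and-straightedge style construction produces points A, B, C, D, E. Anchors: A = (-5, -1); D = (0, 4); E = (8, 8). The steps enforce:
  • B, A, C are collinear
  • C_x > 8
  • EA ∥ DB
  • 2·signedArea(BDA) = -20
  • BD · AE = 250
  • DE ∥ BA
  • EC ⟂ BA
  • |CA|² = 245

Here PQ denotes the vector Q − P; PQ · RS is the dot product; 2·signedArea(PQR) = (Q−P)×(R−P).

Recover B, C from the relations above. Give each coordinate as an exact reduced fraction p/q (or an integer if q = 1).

B = (-13, -5)
C = (9, 6)

1. B_x = -13  [DE ∥ BA ∩ EA ∥ DB]
2. B_y = -5  [DE ∥ BA ∩ EA ∥ DB]
   → B = (-13, -5)
3. C_x = 9  [B, A, C are collinear ∩ EC ⟂ BA]
4. C_y = 6  [B, A, C are collinear ∩ EC ⟂ BA]
   → C = (9, 6)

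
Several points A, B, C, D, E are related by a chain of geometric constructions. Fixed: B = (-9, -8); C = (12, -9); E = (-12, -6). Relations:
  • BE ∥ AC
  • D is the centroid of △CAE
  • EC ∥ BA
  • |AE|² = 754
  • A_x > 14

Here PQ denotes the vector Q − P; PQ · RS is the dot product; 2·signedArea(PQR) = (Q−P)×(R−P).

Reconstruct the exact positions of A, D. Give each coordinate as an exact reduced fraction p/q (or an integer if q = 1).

1. A_x = 15  [BE ∥ AC ∩ EC ∥ BA]
2. A_y = -11  [BE ∥ AC ∩ EC ∥ BA]
   → A = (15, -11)
3. D_x = 5  [D is the centroid of △CAE]
4. D_y = -26/3  [D is the centroid of △CAE]
   → D = (5, -26/3)

A = (15, -11)
D = (5, -26/3)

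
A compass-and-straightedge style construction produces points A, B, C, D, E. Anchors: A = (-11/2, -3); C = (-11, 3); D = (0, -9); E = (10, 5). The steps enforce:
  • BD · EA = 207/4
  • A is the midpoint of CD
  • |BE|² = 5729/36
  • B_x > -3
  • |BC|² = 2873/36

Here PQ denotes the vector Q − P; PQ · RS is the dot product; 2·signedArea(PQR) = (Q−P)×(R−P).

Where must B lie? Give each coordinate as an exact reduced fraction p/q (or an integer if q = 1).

1. B_x = -13/6  [line 31/2·x + 8·y + 81/4 = 0 ∩ |BC|² = 2873/36]
2. B_y = 5/3  [line 31/2·x + 8·y + 81/4 = 0 ∩ |BC|² = 2873/36]
   → B = (-13/6, 5/3)

B = (-13/6, 5/3)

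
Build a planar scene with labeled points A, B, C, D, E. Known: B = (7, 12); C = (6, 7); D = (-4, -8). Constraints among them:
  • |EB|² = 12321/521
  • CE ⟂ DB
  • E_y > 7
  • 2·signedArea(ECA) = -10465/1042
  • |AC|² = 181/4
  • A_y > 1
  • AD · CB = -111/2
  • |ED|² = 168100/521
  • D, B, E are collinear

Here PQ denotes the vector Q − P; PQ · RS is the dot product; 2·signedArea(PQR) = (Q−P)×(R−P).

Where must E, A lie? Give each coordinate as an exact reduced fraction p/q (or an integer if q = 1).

A = (3/2, 2)
E = (2426/521, 4032/521)

1. E_x = 2426/521  [D, B, E are collinear ∩ CE ⟂ DB]
2. E_y = 4032/521  [D, B, E are collinear ∩ CE ⟂ DB]
   → E = (2426/521, 4032/521)
3. A_x = 3/2  [AD · CB = -111/2 ∩ 2·signedArea(ECA) = -10465/1042]
4. A_y = 2  [AD · CB = -111/2 ∩ 2·signedArea(ECA) = -10465/1042]
   → A = (3/2, 2)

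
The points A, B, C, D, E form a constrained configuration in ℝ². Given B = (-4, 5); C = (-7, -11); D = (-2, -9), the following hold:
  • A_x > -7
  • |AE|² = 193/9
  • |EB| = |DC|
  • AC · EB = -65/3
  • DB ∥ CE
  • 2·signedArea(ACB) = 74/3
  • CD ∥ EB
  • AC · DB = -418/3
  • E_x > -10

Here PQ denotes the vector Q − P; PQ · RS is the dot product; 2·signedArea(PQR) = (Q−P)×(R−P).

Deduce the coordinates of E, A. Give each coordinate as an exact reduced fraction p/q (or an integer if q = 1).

A = (-20/3, -1)
E = (-9, 3)

1. E_x = -9  [CD ∥ EB ∩ DB ∥ CE]
2. E_y = 3  [CD ∥ EB ∩ DB ∥ CE]
   → E = (-9, 3)
3. A_x = -20/3  [AC · DB = -418/3 ∩ 2·signedArea(ACB) = 74/3]
4. A_y = -1  [AC · DB = -418/3 ∩ 2·signedArea(ACB) = 74/3]
   → A = (-20/3, -1)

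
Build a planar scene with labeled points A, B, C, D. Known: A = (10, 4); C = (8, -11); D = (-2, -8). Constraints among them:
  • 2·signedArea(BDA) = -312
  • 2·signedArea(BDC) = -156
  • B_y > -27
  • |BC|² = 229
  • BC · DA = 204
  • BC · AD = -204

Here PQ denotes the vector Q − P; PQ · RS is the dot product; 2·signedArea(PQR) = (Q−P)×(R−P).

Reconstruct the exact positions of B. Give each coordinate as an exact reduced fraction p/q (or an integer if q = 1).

B = (6, -26)

1. B_x = 6  [BC · DA = 204 ∩ 2·signedArea(BDA) = -312]
2. B_y = -26  [BC · DA = 204 ∩ 2·signedArea(BDA) = -312]
   → B = (6, -26)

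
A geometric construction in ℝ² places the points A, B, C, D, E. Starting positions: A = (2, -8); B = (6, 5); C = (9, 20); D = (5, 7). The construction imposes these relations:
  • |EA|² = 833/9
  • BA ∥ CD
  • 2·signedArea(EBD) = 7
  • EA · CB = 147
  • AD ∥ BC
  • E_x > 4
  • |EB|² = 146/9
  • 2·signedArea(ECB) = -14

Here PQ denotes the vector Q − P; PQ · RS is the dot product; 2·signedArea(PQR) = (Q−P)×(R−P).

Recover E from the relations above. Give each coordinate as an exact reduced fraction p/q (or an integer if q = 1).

1. E_x = 13/3  [2·signedArea(ECB) = -14 ∩ 2·signedArea(EBD) = 7]
2. E_y = 4/3  [2·signedArea(ECB) = -14 ∩ 2·signedArea(EBD) = 7]
   → E = (13/3, 4/3)

E = (13/3, 4/3)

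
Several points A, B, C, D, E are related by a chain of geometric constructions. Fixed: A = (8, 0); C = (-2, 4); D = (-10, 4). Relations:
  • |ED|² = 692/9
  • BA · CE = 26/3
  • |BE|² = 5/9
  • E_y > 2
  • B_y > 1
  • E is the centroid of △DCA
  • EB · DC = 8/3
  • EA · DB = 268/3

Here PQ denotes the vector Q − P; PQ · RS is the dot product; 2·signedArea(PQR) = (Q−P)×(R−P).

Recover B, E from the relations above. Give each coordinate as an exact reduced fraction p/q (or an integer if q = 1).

1. E_x = -4/3  [E is the centroid of △DCA]
2. E_y = 8/3  [E is the centroid of △DCA]
   → E = (-4/3, 8/3)
3. B_x = -1  [BA · CE = 26/3 ∩ EA · DB = 268/3]
4. B_y = 2  [BA · CE = 26/3 ∩ EA · DB = 268/3]
   → B = (-1, 2)

B = (-1, 2)
E = (-4/3, 8/3)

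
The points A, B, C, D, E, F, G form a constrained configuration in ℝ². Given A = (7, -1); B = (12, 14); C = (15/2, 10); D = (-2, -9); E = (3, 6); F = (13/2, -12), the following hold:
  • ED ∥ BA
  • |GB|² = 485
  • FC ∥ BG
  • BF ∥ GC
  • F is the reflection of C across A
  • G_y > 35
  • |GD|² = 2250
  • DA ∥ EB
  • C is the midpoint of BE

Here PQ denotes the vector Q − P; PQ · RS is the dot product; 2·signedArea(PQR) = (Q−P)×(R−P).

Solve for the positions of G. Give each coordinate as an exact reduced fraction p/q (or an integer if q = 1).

1. G_x = 13  [BF ∥ GC ∩ FC ∥ BG]
2. G_y = 36  [BF ∥ GC ∩ FC ∥ BG]
   → G = (13, 36)

G = (13, 36)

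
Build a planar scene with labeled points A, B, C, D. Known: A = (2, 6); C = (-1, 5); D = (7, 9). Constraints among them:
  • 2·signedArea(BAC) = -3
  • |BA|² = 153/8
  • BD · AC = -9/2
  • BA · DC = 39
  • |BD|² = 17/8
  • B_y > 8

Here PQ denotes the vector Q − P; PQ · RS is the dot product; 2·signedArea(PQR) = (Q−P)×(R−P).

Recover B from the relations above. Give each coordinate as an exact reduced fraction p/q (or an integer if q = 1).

B = (23/4, 33/4)

1. B_x = 23/4  [2·signedArea(BAC) = -3 ∩ BD · AC = -9/2]
2. B_y = 33/4  [2·signedArea(BAC) = -3 ∩ BD · AC = -9/2]
   → B = (23/4, 33/4)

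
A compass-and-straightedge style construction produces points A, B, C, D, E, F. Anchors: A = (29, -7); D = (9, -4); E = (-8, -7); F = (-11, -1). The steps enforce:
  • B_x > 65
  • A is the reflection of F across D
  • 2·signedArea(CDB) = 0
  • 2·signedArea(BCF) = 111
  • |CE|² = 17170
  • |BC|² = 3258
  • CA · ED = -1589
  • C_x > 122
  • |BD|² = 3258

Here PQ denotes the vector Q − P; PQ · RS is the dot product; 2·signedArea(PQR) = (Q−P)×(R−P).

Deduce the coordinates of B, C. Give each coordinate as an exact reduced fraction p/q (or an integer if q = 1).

1. C_x = 123  [line -17·x + -3·y + 2061 = 0 ∩ |CE|² = 17170]
2. C_y = -10  [line -17·x + -3·y + 2061 = 0 ∩ |CE|² = 17170]
   → C = (123, -10)
3. B_x = 66  [2·signedArea(BCF) = 111 ∩ 2·signedArea(CDB) = 0]
4. B_y = -7  [2·signedArea(BCF) = 111 ∩ 2·signedArea(CDB) = 0]
   → B = (66, -7)

B = (66, -7)
C = (123, -10)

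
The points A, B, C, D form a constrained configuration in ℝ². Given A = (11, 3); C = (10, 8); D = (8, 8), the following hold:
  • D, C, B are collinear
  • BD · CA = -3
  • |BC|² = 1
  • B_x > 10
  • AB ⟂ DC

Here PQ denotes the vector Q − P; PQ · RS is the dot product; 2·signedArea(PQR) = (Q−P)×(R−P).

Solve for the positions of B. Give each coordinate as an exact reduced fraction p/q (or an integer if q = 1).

1. B_x = 11  [D, C, B are collinear ∩ AB ⟂ DC]
2. B_y = 8  [D, C, B are collinear ∩ AB ⟂ DC]
   → B = (11, 8)

B = (11, 8)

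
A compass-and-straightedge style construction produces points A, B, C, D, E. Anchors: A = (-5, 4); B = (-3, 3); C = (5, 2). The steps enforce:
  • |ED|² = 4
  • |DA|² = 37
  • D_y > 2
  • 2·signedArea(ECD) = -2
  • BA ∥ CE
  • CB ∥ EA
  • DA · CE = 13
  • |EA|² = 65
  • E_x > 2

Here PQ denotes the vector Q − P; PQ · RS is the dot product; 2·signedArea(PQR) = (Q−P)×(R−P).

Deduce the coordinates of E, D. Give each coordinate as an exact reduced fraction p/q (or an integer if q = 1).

1. E_x = 3  [CB ∥ EA ∩ BA ∥ CE]
2. E_y = 3  [CB ∥ EA ∩ BA ∥ CE]
   → E = (3, 3)
3. D_x = 1  [DA · CE = 13 ∩ 2·signedArea(ECD) = -2]
4. D_y = 3  [DA · CE = 13 ∩ 2·signedArea(ECD) = -2]
   → D = (1, 3)

D = (1, 3)
E = (3, 3)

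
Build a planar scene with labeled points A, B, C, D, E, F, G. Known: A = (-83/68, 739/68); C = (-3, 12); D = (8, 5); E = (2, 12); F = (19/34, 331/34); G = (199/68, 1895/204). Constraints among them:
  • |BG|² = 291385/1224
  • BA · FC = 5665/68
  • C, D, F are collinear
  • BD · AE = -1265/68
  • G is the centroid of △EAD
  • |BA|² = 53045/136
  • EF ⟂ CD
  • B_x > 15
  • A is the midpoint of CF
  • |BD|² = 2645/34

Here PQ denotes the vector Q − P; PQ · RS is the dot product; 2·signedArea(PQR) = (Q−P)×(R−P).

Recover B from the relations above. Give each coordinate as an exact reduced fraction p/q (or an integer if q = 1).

1. B_x = 525/34  [BA · FC = 5665/68 ∩ BD · AE = -1265/68]
2. B_y = 9/34  [BA · FC = 5665/68 ∩ BD · AE = -1265/68]
   → B = (525/34, 9/34)

B = (525/34, 9/34)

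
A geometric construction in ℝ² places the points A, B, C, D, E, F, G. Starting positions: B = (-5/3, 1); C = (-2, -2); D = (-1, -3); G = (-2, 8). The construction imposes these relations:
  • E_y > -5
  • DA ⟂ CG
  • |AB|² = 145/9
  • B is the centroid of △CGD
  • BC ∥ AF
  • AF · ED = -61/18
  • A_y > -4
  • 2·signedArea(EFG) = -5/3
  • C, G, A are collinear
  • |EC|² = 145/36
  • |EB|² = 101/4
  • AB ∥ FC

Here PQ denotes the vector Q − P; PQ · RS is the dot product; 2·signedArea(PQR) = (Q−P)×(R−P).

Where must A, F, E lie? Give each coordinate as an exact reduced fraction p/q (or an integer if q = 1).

1. A_x = -2  [C, G, A are collinear ∩ DA ⟂ CG]
2. A_y = -3  [C, G, A are collinear ∩ DA ⟂ CG]
   → A = (-2, -3)
3. F_x = -7/3  [AB ∥ FC ∩ BC ∥ AF]
4. F_y = -6  [AB ∥ FC ∩ BC ∥ AF]
   → F = (-7/3, -6)
5. E_x = -13/6  [2·signedArea(EFG) = -5/3 ∩ AF · ED = -61/18]
6. E_y = -4  [2·signedArea(EFG) = -5/3 ∩ AF · ED = -61/18]
   → E = (-13/6, -4)

A = (-2, -3)
E = (-13/6, -4)
F = (-7/3, -6)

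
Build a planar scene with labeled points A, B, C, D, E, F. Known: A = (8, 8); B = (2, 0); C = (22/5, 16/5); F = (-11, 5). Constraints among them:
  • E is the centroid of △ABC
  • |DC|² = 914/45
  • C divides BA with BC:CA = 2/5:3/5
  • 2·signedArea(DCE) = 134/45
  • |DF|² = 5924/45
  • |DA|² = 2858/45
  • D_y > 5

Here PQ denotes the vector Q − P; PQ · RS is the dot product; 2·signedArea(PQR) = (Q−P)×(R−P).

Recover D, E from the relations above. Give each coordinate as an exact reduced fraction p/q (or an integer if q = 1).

1. E_x = 24/5  [E is the centroid of △ABC]
2. E_y = 56/15  [E is the centroid of △ABC]
   → E = (24/5, 56/15)
3. D_x = 7/15  [line -8/15·x + 2/5·y + -86/45 = 0 ∩ |DF|² = 5924/45]
4. D_y = 27/5  [line -8/15·x + 2/5·y + -86/45 = 0 ∩ |DF|² = 5924/45]
   → D = (7/15, 27/5)

D = (7/15, 27/5)
E = (24/5, 56/15)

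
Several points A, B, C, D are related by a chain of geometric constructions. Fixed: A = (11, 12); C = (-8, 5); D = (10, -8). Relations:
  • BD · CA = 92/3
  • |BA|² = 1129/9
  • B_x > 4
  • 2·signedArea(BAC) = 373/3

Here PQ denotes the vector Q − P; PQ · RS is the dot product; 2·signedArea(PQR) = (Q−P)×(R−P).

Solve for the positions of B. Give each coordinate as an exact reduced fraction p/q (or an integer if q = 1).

B = (13/3, 3)

1. B_x = 13/3  [2·signedArea(BAC) = 373/3 ∩ BD · CA = 92/3]
2. B_y = 3  [2·signedArea(BAC) = 373/3 ∩ BD · CA = 92/3]
   → B = (13/3, 3)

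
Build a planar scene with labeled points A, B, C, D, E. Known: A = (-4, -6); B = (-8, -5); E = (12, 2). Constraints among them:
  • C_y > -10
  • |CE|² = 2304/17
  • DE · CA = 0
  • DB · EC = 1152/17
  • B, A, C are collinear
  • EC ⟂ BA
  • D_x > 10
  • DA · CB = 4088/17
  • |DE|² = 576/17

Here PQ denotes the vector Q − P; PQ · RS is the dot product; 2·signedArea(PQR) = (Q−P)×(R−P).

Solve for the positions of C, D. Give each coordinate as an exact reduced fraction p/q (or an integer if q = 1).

1. C_x = 156/17  [B, A, C are collinear ∩ EC ⟂ BA]
2. C_y = -158/17  [B, A, C are collinear ∩ EC ⟂ BA]
   → C = (156/17, -158/17)
3. D_x = 180/17  [DE · CA = 0 ∩ DB · EC = 1152/17]
4. D_y = -62/17  [DE · CA = 0 ∩ DB · EC = 1152/17]
   → D = (180/17, -62/17)

C = (156/17, -158/17)
D = (180/17, -62/17)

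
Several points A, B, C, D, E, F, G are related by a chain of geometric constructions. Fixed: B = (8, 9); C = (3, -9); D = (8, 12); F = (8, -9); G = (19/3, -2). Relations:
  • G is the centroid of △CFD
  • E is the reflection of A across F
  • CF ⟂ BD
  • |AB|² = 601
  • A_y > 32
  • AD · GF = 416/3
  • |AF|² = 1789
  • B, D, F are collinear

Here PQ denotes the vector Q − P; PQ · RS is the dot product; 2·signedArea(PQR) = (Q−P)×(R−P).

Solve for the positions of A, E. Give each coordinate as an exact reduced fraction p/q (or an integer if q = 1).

1. A_x = 13  [line -5/3·x + 7·y + -628/3 = 0 ∩ |AF|² = 1789]
2. A_y = 33  [line -5/3·x + 7·y + -628/3 = 0 ∩ |AF|² = 1789]
   → A = (13, 33)
3. E_x = 3  [E is the reflection of A across F]
4. E_y = -51  [E is the reflection of A across F]
   → E = (3, -51)

A = (13, 33)
E = (3, -51)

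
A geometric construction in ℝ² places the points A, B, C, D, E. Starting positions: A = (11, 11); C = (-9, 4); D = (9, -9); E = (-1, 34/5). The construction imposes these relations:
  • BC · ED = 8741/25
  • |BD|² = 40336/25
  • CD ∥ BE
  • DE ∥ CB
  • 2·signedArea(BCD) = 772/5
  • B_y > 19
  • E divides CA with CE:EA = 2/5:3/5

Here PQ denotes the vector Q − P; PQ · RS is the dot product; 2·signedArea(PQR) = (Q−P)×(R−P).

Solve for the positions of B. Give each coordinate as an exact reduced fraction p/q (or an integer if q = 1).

1. B_x = -19  [CD ∥ BE ∩ DE ∥ CB]
2. B_y = 99/5  [CD ∥ BE ∩ DE ∥ CB]
   → B = (-19, 99/5)

B = (-19, 99/5)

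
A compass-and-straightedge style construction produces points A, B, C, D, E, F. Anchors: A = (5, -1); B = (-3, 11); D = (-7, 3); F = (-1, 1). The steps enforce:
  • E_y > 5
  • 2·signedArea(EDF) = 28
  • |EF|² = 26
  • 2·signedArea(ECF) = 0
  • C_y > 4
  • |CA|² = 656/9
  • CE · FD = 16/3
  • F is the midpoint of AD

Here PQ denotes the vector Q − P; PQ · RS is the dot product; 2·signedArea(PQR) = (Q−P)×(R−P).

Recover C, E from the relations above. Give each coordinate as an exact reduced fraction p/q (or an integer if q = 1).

1. E_x = -2  [line 2·x + 6·y + -32 = 0 ∩ |EF|² = 26]
2. E_y = 6  [line 2·x + 6·y + -32 = 0 ∩ |EF|² = 26]
   → E = (-2, 6)
3. C_x = -5/3  [CE · FD = 16/3 ∩ 2·signedArea(ECF) = 0]
4. C_y = 13/3  [CE · FD = 16/3 ∩ 2·signedArea(ECF) = 0]
   → C = (-5/3, 13/3)

C = (-5/3, 13/3)
E = (-2, 6)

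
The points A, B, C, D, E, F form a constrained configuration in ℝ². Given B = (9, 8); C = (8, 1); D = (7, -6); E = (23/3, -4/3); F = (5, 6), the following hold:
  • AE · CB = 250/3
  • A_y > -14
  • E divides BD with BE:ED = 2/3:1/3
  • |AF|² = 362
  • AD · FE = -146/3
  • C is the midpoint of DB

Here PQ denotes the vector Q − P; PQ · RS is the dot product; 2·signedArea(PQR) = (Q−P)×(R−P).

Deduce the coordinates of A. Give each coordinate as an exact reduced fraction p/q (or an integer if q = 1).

A = (6, -13)

1. A_x = 6  [AE · CB = 250/3 ∩ AD · FE = -146/3]
2. A_y = -13  [AE · CB = 250/3 ∩ AD · FE = -146/3]
   → A = (6, -13)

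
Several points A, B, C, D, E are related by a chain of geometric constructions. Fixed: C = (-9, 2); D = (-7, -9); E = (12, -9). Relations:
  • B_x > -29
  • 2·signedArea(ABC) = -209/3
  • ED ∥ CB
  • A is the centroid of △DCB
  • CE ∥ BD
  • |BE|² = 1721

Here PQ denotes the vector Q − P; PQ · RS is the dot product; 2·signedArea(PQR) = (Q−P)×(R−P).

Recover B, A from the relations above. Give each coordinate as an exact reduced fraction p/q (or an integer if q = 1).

A = (-44/3, -5/3)
B = (-28, 2)

1. B_x = -28  [CE ∥ BD ∩ ED ∥ CB]
2. B_y = 2  [CE ∥ BD ∩ ED ∥ CB]
   → B = (-28, 2)
3. A_x = -44/3  [A is the centroid of △DCB]
4. A_y = -5/3  [A is the centroid of △DCB]
   → A = (-44/3, -5/3)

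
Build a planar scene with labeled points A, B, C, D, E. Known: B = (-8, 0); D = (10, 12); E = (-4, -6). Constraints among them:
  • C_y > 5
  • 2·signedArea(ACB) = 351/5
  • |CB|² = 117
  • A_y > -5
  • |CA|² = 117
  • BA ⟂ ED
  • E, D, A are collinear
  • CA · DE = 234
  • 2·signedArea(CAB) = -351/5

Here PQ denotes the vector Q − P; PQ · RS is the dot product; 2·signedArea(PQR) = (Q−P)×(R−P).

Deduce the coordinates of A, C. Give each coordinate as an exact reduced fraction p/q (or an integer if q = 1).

A = (-13/5, -21/5)
C = (1, 6)

1. A_x = -13/5  [E, D, A are collinear ∩ BA ⟂ ED]
2. A_y = -21/5  [E, D, A are collinear ∩ BA ⟂ ED]
   → A = (-13/5, -21/5)
3. C_x = 1  [line -21/5·x + -27/5·y + 183/5 = 0 ∩ |CA|² = 117]
4. C_y = 6  [line -21/5·x + -27/5·y + 183/5 = 0 ∩ |CA|² = 117]
   → C = (1, 6)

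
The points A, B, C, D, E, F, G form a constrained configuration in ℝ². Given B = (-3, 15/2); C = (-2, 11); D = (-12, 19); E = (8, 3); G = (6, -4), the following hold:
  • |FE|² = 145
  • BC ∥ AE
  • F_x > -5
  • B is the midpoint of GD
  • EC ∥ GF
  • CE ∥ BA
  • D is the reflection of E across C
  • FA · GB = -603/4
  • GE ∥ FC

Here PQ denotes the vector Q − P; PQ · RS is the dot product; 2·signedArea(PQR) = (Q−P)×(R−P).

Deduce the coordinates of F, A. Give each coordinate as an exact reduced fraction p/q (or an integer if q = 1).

1. F_x = -4  [GE ∥ FC ∩ EC ∥ GF]
2. F_y = 4  [GE ∥ FC ∩ EC ∥ GF]
   → F = (-4, 4)
3. A_x = 7  [BC ∥ AE ∩ CE ∥ BA]
4. A_y = -1/2  [BC ∥ AE ∩ CE ∥ BA]
   → A = (7, -1/2)

A = (7, -1/2)
F = (-4, 4)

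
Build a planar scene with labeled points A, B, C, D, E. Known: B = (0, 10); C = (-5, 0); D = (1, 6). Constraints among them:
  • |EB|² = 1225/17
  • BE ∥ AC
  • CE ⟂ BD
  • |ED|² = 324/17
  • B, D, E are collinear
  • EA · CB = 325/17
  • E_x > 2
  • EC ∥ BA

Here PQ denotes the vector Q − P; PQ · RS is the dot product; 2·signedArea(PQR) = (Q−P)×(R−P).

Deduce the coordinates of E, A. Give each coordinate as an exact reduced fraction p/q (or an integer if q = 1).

A = (-120/17, 140/17)
E = (35/17, 30/17)

1. E_x = 35/17  [B, D, E are collinear ∩ CE ⟂ BD]
2. E_y = 30/17  [B, D, E are collinear ∩ CE ⟂ BD]
   → E = (35/17, 30/17)
3. A_x = -120/17  [BE ∥ AC ∩ EC ∥ BA]
4. A_y = 140/17  [BE ∥ AC ∩ EC ∥ BA]
   → A = (-120/17, 140/17)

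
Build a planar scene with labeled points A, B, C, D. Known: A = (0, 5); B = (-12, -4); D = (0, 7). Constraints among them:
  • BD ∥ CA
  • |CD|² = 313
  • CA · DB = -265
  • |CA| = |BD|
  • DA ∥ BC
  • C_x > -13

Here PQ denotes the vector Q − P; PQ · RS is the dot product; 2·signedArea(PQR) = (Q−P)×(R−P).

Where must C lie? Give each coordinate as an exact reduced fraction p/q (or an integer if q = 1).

C = (-12, -6)

1. C_x = -12  [BD ∥ CA ∩ DA ∥ BC]
2. C_y = -6  [BD ∥ CA ∩ DA ∥ BC]
   → C = (-12, -6)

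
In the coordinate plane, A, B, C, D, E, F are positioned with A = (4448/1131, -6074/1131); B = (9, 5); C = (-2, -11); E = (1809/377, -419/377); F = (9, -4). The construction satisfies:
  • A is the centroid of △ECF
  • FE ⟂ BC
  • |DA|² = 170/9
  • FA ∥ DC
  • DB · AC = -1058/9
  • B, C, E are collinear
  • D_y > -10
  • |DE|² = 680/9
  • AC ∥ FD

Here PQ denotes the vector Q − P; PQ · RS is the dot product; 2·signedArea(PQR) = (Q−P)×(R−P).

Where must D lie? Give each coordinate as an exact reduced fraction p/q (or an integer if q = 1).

D = (3469/1131, -10891/1131)

1. D_x = 3469/1131  [FA ∥ DC ∩ AC ∥ FD]
2. D_y = -10891/1131  [FA ∥ DC ∩ AC ∥ FD]
   → D = (3469/1131, -10891/1131)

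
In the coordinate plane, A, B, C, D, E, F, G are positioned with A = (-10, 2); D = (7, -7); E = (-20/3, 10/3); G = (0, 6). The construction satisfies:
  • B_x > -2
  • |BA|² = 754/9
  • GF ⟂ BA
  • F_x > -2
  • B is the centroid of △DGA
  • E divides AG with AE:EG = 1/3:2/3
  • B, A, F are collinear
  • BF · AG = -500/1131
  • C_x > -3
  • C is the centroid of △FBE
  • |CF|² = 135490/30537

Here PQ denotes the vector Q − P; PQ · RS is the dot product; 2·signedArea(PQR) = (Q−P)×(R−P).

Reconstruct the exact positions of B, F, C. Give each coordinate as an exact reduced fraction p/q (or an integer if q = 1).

B = (-1, 1/3)
C = (-9856/3393, 4534/3393)
F = (-395/377, 129/377)

1. B_x = -1  [B is the centroid of △DGA]
2. B_y = 1/3  [B is the centroid of △DGA]
   → B = (-1, 1/3)
3. F_x = -395/377  [B, A, F are collinear ∩ GF ⟂ BA]
4. F_y = 129/377  [B, A, F are collinear ∩ GF ⟂ BA]
   → F = (-395/377, 129/377)
5. C_x = -9856/3393  [C is the centroid of △FBE]
6. C_y = 4534/3393  [C is the centroid of △FBE]
   → C = (-9856/3393, 4534/3393)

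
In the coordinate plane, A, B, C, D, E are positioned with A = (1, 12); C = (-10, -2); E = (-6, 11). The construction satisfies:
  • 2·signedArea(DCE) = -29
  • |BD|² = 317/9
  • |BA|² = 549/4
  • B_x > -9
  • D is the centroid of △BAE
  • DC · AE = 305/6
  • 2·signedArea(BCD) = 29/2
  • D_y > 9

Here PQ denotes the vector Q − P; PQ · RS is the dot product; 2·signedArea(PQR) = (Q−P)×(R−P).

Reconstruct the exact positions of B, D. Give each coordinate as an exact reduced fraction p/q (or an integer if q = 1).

1. D_x = -13/3  [DC · AE = 305/6 ∩ 2·signedArea(DCE) = -29]
2. D_y = 55/6  [DC · AE = 305/6 ∩ 2·signedArea(DCE) = -29]
   → D = (-13/3, 55/6)
3. B_x = -8  [2·signedArea(BCD) = 29/2 ∩ D is the centroid of △BAE]
4. B_y = 9/2  [2·signedArea(BCD) = 29/2 ∩ D is the centroid of △BAE]
   → B = (-8, 9/2)

B = (-8, 9/2)
D = (-13/3, 55/6)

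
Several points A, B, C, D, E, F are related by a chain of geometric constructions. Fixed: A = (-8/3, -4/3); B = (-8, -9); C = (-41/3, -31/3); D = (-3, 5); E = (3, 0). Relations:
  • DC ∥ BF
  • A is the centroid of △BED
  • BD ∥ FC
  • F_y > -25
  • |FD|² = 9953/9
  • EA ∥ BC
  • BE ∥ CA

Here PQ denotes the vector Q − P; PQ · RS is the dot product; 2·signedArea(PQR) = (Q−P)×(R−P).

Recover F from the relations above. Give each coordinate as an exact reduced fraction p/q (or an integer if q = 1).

F = (-56/3, -73/3)

1. F_x = -56/3  [BD ∥ FC ∩ DC ∥ BF]
2. F_y = -73/3  [BD ∥ FC ∩ DC ∥ BF]
   → F = (-56/3, -73/3)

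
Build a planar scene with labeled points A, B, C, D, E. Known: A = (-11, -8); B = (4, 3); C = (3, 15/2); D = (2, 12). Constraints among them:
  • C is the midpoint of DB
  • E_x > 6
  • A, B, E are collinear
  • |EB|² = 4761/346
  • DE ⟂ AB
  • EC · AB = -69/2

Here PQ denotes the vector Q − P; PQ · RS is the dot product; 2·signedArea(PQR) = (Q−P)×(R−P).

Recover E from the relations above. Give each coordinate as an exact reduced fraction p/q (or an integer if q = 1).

E = (2419/346, 1797/346)

1. E_x = 2419/346  [A, B, E are collinear ∩ DE ⟂ AB]
2. E_y = 1797/346  [A, B, E are collinear ∩ DE ⟂ AB]
   → E = (2419/346, 1797/346)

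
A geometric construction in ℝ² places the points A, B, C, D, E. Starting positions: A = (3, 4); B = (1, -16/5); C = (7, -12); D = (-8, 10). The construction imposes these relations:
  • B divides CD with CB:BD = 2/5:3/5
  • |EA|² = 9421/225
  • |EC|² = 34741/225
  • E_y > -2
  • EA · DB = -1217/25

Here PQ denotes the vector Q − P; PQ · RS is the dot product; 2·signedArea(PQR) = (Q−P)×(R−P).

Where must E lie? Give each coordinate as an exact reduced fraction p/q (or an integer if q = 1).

1. E_x = 0  [line -9·x + 66/5·y + 572/25 = 0 ∩ |EC|² = 34741/225]
2. E_y = -26/15  [line -9·x + 66/5·y + 572/25 = 0 ∩ |EC|² = 34741/225]
   → E = (0, -26/15)

E = (0, -26/15)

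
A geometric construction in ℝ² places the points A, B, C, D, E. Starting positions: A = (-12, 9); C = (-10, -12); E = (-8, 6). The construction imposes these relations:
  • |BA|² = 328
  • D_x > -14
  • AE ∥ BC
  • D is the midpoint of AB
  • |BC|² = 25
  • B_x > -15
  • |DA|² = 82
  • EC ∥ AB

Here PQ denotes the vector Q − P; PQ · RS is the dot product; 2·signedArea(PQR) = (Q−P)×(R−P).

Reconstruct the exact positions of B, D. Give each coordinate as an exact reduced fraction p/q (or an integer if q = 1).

B = (-14, -9)
D = (-13, 0)

1. B_x = -14  [AE ∥ BC ∩ EC ∥ AB]
2. B_y = -9  [AE ∥ BC ∩ EC ∥ AB]
   → B = (-14, -9)
3. D_x = -13  [D is the midpoint of AB]
4. D_y = 0  [D is the midpoint of AB]
   → D = (-13, 0)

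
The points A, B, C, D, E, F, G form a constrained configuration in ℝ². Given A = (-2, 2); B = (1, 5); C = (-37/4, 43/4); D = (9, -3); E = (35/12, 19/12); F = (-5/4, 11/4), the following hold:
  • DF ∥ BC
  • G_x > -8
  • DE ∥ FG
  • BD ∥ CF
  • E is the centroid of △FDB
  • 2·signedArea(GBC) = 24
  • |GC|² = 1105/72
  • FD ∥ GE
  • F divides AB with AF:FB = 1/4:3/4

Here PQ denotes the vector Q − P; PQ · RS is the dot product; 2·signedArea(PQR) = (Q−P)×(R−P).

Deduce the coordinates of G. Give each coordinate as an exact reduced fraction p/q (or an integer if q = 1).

1. G_x = -22/3  [FD ∥ GE ∩ DE ∥ FG]
2. G_y = 22/3  [FD ∥ GE ∩ DE ∥ FG]
   → G = (-22/3, 22/3)

G = (-22/3, 22/3)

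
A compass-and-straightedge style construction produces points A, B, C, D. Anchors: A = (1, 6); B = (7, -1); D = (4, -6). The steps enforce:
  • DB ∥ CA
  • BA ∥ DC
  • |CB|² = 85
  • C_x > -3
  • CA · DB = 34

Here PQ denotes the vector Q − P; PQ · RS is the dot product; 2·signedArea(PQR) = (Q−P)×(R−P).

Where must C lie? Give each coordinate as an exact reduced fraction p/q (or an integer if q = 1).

C = (-2, 1)

1. C_x = -2  [DB ∥ CA ∩ BA ∥ DC]
2. C_y = 1  [DB ∥ CA ∩ BA ∥ DC]
   → C = (-2, 1)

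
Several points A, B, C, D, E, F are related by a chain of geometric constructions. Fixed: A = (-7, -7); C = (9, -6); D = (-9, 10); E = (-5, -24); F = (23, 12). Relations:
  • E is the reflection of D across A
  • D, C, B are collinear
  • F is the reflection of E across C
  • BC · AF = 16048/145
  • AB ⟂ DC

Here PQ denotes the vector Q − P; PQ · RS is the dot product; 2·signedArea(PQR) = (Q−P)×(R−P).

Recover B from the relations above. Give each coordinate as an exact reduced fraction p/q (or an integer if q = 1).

B = (81/145, 218/145)

1. B_x = 81/145  [D, C, B are collinear ∩ AB ⟂ DC]
2. B_y = 218/145  [D, C, B are collinear ∩ AB ⟂ DC]
   → B = (81/145, 218/145)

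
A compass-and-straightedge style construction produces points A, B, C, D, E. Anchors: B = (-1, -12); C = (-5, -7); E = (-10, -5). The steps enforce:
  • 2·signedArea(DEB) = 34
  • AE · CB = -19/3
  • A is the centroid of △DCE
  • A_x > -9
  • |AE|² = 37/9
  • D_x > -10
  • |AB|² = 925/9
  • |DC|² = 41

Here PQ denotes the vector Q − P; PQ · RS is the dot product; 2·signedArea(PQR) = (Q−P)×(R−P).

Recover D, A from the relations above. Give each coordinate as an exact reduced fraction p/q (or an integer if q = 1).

1. A_x = -8  [line -4·x + 5·y + -26/3 = 0 ∩ |AE|² = 37/9]
2. A_y = -14/3  [line -4·x + 5·y + -26/3 = 0 ∩ |AE|² = 37/9]
   → A = (-8, -14/3)
3. D_x = -9  [2·signedArea(DEB) = 34 ∩ A is the centroid of △DCE]
4. D_y = -2  [2·signedArea(DEB) = 34 ∩ A is the centroid of △DCE]
   → D = (-9, -2)

A = (-8, -14/3)
D = (-9, -2)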